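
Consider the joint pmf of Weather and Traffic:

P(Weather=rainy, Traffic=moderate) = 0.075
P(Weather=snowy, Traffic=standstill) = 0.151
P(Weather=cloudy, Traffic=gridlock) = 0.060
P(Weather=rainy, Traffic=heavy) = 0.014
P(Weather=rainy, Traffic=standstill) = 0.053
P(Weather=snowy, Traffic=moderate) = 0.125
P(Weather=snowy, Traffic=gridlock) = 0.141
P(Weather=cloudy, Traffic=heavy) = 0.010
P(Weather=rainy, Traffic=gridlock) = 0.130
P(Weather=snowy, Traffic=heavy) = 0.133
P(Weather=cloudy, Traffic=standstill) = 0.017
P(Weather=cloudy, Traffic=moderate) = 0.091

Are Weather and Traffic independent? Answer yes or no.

no

P(Weather=snowy) = 0.550 and P(Traffic=heavy) = 0.157, so their product is 0.08635, but P(Weather=snowy, Traffic=heavy) = 0.133. Since these differ, Weather and Traffic are not independent.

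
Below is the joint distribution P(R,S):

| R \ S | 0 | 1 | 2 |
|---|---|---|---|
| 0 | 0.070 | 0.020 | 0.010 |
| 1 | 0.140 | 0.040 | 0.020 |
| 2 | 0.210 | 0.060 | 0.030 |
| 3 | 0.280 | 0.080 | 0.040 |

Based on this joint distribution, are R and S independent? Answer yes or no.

Every cell satisfies P(R,S) = P(R)·P(S). For instance P(R=2) = 0.300, P(S=2) = 0.100, and 0.300×0.100 = 0.030 matches the joint entry. So R and S are independent.

yes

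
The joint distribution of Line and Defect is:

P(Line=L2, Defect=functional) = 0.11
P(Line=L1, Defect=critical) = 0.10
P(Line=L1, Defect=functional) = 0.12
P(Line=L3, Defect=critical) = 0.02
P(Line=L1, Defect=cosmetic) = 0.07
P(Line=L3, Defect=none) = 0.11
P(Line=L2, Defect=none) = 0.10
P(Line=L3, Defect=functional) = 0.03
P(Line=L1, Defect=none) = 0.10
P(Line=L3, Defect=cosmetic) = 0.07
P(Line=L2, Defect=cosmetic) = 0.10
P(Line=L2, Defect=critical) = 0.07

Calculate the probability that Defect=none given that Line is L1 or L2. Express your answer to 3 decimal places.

0.260

P(Line=L1) = 0.10 + 0.07 + 0.12 + 0.10 = 0.39.
P(Line=L2) = 0.10 + 0.10 + 0.11 + 0.07 = 0.38.
P(Line ∈ {L1, L2}) = 0.39 + 0.38 = 0.77; P(Defect=none, Line ∈ {L1, L2}) = 0.10 + 0.10 = 0.20.
P(Defect=none | Line ∈ {L1, L2}) = 0.20/0.77 = 0.260.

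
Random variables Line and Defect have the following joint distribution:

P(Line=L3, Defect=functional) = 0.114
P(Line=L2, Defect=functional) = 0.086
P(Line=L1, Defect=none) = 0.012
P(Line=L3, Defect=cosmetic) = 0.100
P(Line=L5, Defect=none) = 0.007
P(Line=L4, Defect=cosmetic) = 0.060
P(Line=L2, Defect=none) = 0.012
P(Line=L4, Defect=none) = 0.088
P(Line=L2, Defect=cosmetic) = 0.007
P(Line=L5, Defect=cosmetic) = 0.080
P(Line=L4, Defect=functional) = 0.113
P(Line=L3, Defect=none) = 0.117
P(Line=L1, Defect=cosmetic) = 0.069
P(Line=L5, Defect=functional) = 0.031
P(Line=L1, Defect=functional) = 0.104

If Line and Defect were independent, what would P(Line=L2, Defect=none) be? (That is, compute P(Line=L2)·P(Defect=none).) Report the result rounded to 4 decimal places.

P(Line=L2) = 0.012 + 0.007 + 0.086 = 0.105.
P(Defect=none) = 0.012 + 0.012 + 0.117 + 0.088 + 0.007 = 0.236.
Product: 0.105 × 0.236 = 0.0248.

0.0248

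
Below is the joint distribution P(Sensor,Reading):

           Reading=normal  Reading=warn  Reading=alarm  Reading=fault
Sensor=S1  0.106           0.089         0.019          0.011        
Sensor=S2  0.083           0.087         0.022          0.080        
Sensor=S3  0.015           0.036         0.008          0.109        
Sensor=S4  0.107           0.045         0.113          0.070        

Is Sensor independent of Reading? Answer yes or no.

no

P(Sensor=S3) = 0.168 and P(Reading=fault) = 0.270, so their product is 0.04536, but P(Sensor=S3, Reading=fault) = 0.109. Since these differ, Sensor and Reading are not independent.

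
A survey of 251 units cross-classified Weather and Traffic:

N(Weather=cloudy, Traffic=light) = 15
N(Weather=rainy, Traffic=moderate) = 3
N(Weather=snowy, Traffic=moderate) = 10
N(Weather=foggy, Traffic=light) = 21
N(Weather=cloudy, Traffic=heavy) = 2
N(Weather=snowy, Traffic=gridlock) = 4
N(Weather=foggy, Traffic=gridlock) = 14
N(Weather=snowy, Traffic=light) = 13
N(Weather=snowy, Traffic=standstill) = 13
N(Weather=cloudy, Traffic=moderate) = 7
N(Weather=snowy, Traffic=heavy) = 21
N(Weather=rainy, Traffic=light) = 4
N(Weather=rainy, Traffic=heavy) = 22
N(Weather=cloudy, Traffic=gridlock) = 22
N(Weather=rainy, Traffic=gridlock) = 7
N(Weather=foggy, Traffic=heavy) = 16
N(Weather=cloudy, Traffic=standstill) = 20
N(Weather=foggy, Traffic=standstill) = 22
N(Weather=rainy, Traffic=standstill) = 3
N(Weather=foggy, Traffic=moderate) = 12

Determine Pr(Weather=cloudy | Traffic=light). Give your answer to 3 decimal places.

Total with Traffic=light: 15 + 4 + 13 + 21 = 53.
P(Weather=cloudy | Traffic=light) = 15/53 = 0.283.

0.283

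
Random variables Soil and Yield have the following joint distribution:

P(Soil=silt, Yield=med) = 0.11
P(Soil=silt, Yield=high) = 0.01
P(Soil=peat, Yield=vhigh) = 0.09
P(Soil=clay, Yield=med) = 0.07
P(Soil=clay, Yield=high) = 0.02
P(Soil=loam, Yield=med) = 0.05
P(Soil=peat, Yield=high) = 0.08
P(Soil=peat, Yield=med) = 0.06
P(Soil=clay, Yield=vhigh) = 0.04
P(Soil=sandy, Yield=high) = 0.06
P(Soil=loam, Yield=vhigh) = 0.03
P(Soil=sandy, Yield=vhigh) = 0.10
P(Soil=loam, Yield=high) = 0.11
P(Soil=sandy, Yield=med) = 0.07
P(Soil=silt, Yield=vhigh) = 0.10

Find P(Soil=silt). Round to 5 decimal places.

P(Soil=silt) = 0.11 + 0.01 + 0.10 = 0.22.

0.22000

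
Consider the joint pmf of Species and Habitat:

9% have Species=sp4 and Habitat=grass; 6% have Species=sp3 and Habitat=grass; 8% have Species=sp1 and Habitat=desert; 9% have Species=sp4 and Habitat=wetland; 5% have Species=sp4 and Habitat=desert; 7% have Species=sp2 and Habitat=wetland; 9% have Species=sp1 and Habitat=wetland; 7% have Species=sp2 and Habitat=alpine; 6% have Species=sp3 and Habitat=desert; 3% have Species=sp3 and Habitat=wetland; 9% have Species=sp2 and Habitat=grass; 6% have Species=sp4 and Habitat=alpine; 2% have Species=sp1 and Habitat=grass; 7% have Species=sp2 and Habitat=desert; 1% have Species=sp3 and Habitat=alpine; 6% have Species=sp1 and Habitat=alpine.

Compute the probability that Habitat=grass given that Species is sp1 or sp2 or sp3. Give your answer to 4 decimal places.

0.2394

P(Species=sp1) = 0.02 + 0.09 + 0.08 + 0.06 = 0.25.
P(Species=sp2) = 0.09 + 0.07 + 0.07 + 0.07 = 0.30.
P(Species=sp3) = 0.06 + 0.03 + 0.06 + 0.01 = 0.16.
P(Species ∈ {sp1, sp2, sp3}) = 0.25 + 0.30 + 0.16 = 0.71; P(Habitat=grass, Species ∈ {sp1, sp2, sp3}) = 0.02 + 0.09 + 0.06 = 0.17.
P(Habitat=grass | Species ∈ {sp1, sp2, sp3}) = 0.17/0.71 = 0.2394.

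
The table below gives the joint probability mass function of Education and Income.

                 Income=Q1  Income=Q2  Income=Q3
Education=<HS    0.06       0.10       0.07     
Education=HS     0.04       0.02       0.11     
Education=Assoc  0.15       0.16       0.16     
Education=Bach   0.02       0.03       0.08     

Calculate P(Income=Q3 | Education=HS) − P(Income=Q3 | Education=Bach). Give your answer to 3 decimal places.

P(Education=HS) = 0.04 + 0.02 + 0.11 = 0.17; P(Income=Q3 | Education=HS) = 0.11/0.17 = 0.6471.
P(Education=Bach) = 0.02 + 0.03 + 0.08 = 0.13; P(Income=Q3 | Education=Bach) = 0.08/0.13 = 0.6154.
Difference = 0.032.

0.032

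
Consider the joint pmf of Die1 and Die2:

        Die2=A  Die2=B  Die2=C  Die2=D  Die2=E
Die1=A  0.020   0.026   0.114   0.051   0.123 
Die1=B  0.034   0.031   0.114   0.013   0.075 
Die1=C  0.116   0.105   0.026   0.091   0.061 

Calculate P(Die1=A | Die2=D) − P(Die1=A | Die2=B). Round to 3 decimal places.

P(Die2=D) = 0.051 + 0.013 + 0.091 = 0.155; P(Die1=A | Die2=D) = 0.051/0.155 = 0.3290.
P(Die2=B) = 0.026 + 0.031 + 0.105 = 0.162; P(Die1=A | Die2=B) = 0.026/0.162 = 0.1605.
Difference = 0.169.

0.169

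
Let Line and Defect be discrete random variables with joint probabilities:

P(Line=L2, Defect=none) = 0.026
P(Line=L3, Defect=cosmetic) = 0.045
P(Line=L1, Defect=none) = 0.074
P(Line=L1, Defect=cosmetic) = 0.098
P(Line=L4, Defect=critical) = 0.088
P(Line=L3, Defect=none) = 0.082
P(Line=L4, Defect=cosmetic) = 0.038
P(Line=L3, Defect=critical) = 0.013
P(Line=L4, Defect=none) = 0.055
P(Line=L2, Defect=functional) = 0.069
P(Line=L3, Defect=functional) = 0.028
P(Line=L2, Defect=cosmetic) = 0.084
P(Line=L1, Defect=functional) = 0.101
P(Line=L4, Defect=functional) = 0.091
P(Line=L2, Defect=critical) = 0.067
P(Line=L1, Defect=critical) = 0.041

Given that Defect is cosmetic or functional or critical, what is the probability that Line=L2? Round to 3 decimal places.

0.288

P(Defect=cosmetic) = 0.098 + 0.084 + 0.045 + 0.038 = 0.265.
P(Defect=functional) = 0.101 + 0.069 + 0.028 + 0.091 = 0.289.
P(Defect=critical) = 0.041 + 0.067 + 0.013 + 0.088 = 0.209.
P(Defect ∈ {cosmetic, functional, critical}) = 0.265 + 0.289 + 0.209 = 0.763; P(Line=L2, Defect ∈ {cosmetic, functional, critical}) = 0.084 + 0.069 + 0.067 = 0.220.
P(Line=L2 | Defect ∈ {cosmetic, functional, critical}) = 0.220/0.763 = 0.288.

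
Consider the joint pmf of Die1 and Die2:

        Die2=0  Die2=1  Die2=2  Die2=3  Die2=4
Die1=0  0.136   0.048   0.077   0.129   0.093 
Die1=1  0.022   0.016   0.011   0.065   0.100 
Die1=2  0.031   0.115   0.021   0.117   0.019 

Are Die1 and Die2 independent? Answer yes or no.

no

P(Die1=2) = 0.303 and P(Die2=1) = 0.179, so their product is 0.05424, but P(Die1=2, Die2=1) = 0.115. Since these differ, Die1 and Die2 are not independent.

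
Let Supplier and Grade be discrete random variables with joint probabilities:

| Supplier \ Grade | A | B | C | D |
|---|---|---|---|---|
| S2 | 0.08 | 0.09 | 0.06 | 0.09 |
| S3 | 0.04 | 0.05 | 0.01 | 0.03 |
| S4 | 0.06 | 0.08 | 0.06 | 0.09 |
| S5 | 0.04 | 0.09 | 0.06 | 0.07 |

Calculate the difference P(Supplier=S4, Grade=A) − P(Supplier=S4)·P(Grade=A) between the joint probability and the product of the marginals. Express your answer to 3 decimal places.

P(Supplier=S4) = 0.06 + 0.08 + 0.06 + 0.09 = 0.29.
P(Grade=A) = 0.08 + 0.04 + 0.06 + 0.04 = 0.22.
P(Supplier=S4, Grade=A) − P(Supplier=S4)P(Grade=A) = 0.06 − 0.29×0.22 = -0.004.

-0.004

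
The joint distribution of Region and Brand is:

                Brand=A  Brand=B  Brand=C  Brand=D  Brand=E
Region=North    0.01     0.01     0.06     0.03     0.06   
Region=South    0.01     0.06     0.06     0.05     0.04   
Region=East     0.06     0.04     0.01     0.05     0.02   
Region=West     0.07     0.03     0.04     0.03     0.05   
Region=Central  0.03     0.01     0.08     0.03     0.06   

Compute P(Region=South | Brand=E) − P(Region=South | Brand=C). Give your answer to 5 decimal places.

P(Brand=E) = 0.06 + 0.04 + 0.02 + 0.05 + 0.06 = 0.23; P(Region=South | Brand=E) = 0.04/0.23 = 0.173913.
P(Brand=C) = 0.06 + 0.06 + 0.01 + 0.04 + 0.08 = 0.25; P(Region=South | Brand=C) = 0.06/0.25 = 0.240000.
Difference = -0.06609.

-0.06609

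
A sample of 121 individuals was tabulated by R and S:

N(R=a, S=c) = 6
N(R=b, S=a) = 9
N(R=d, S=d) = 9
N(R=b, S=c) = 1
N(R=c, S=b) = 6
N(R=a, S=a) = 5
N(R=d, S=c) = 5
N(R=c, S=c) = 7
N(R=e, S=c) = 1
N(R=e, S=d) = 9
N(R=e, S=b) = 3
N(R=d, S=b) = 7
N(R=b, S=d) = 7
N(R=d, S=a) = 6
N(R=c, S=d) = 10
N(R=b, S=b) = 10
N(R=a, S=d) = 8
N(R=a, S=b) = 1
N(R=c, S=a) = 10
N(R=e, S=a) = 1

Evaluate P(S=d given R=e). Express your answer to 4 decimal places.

Total with R=e: 1 + 3 + 1 + 9 = 14.
P(S=d | R=e) = 9/14 = 0.6429.

0.6429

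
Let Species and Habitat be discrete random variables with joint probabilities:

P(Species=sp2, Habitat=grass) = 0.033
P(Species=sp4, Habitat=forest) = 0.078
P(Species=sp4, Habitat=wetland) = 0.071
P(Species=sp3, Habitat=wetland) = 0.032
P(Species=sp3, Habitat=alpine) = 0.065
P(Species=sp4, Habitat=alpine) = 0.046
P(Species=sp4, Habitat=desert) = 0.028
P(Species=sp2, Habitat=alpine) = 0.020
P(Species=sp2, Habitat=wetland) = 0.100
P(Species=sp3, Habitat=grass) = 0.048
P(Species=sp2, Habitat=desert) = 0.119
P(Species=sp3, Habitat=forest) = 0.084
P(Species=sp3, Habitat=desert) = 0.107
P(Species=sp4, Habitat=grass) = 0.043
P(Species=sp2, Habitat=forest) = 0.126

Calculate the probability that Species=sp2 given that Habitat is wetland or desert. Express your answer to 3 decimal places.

0.479

P(Habitat=wetland) = 0.100 + 0.032 + 0.071 = 0.203.
P(Habitat=desert) = 0.119 + 0.107 + 0.028 = 0.254.
P(Habitat ∈ {wetland, desert}) = 0.203 + 0.254 = 0.457; P(Species=sp2, Habitat ∈ {wetland, desert}) = 0.100 + 0.119 = 0.219.
P(Species=sp2 | Habitat ∈ {wetland, desert}) = 0.219/0.457 = 0.479.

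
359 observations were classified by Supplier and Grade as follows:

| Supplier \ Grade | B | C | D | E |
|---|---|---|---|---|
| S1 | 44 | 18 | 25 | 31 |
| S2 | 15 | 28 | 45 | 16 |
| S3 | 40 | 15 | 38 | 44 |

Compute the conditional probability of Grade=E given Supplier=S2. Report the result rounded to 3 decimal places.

Total with Supplier=S2: 15 + 28 + 45 + 16 = 104.
P(Grade=E | Supplier=S2) = 16/104 = 0.154.

0.154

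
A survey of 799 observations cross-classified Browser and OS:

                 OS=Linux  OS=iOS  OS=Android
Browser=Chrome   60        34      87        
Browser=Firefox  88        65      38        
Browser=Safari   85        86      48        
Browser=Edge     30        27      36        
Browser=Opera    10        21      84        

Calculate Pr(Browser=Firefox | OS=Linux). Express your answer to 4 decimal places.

Total with OS=Linux: 60 + 88 + 85 + 30 + 10 = 273.
P(Browser=Firefox | OS=Linux) = 88/273 = 0.3223.

0.3223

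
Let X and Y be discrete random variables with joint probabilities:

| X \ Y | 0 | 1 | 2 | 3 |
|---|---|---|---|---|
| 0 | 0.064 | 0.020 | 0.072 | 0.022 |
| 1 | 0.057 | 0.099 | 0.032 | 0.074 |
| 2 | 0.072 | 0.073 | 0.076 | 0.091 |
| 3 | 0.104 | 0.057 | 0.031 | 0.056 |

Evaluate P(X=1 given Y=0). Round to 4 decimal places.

P(Y=0) = 0.064 + 0.057 + 0.072 + 0.104 = 0.297.
P(X=1 | Y=0) = 0.057/0.297 = 0.1919.

0.1919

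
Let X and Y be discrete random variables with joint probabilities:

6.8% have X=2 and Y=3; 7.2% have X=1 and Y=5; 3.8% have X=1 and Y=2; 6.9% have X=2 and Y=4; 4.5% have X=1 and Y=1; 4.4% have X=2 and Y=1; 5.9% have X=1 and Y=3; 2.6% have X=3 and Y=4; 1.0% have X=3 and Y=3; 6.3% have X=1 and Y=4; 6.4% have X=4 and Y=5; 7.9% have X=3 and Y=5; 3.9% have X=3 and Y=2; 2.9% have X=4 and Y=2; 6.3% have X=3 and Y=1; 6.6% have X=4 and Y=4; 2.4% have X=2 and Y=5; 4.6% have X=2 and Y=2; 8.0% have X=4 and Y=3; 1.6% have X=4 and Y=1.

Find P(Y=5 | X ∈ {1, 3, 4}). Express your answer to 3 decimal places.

0.287

P(X=1) = 0.045 + 0.038 + 0.059 + 0.063 + 0.072 = 0.277.
P(X=3) = 0.063 + 0.039 + 0.010 + 0.026 + 0.079 = 0.217.
P(X=4) = 0.016 + 0.029 + 0.080 + 0.066 + 0.064 = 0.255.
P(X ∈ {1, 3, 4}) = 0.277 + 0.217 + 0.255 = 0.749; P(Y=5, X ∈ {1, 3, 4}) = 0.072 + 0.079 + 0.064 = 0.215.
P(Y=5 | X ∈ {1, 3, 4}) = 0.215/0.749 = 0.287.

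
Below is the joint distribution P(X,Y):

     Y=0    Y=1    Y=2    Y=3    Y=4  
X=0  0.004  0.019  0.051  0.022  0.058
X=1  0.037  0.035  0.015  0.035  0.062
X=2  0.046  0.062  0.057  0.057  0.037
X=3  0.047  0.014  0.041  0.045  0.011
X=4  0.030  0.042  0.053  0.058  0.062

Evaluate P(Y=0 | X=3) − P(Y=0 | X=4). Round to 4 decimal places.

0.1750

P(X=3) = 0.047 + 0.014 + 0.041 + 0.045 + 0.011 = 0.158; P(Y=0 | X=3) = 0.047/0.158 = 0.29747.
P(X=4) = 0.030 + 0.042 + 0.053 + 0.058 + 0.062 = 0.245; P(Y=0 | X=4) = 0.030/0.245 = 0.12245.
Difference = 0.1750.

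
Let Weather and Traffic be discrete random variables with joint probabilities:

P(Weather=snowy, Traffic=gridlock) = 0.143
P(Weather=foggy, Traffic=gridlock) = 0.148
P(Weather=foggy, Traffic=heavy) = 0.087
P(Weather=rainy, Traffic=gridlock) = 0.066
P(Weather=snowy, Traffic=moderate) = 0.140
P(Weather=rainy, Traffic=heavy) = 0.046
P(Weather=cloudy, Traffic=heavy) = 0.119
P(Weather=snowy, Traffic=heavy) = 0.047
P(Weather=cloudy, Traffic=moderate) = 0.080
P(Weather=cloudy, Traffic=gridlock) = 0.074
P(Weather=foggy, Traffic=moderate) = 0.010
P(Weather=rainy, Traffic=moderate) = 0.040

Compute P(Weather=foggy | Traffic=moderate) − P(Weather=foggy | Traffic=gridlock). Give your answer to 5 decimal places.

-0.30635

P(Traffic=moderate) = 0.080 + 0.040 + 0.140 + 0.010 = 0.270; P(Weather=foggy | Traffic=moderate) = 0.010/0.270 = 0.037037.
P(Traffic=gridlock) = 0.074 + 0.066 + 0.143 + 0.148 = 0.431; P(Weather=foggy | Traffic=gridlock) = 0.148/0.431 = 0.343387.
Difference = -0.30635.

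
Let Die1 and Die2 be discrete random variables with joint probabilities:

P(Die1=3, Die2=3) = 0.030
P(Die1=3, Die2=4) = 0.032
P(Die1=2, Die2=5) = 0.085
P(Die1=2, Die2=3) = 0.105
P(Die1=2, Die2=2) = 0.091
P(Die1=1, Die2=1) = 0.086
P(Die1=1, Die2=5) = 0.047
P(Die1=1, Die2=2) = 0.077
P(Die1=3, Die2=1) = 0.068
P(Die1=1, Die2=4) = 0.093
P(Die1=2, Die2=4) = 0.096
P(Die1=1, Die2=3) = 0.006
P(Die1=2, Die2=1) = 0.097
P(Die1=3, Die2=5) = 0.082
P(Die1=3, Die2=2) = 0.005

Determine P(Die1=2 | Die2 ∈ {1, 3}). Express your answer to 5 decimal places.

0.51531

P(Die2=1) = 0.086 + 0.097 + 0.068 = 0.251.
P(Die2=3) = 0.006 + 0.105 + 0.030 = 0.141.
P(Die2 ∈ {1, 3}) = 0.251 + 0.141 = 0.392; P(Die1=2, Die2 ∈ {1, 3}) = 0.097 + 0.105 = 0.202.
P(Die1=2 | Die2 ∈ {1, 3}) = 0.202/0.392 = 0.51531.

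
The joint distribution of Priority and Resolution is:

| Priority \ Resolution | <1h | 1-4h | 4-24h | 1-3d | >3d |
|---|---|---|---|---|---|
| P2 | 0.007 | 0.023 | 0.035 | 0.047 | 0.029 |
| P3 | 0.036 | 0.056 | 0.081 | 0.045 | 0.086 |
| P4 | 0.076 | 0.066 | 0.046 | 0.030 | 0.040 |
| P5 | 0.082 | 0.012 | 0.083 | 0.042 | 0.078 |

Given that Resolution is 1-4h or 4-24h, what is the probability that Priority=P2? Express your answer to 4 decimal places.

0.1443

P(Resolution=1-4h) = 0.023 + 0.056 + 0.066 + 0.012 = 0.157.
P(Resolution=4-24h) = 0.035 + 0.081 + 0.046 + 0.083 = 0.245.
P(Resolution ∈ {1-4h, 4-24h}) = 0.157 + 0.245 = 0.402; P(Priority=P2, Resolution ∈ {1-4h, 4-24h}) = 0.023 + 0.035 = 0.058.
P(Priority=P2 | Resolution ∈ {1-4h, 4-24h}) = 0.058/0.402 = 0.1443.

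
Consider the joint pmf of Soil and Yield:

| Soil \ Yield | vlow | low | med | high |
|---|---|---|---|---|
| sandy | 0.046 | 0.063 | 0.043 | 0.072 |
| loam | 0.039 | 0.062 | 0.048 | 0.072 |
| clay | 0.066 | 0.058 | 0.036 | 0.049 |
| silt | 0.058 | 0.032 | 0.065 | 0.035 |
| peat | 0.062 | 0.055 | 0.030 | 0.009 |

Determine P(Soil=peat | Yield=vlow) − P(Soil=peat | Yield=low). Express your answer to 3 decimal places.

0.025

P(Yield=vlow) = 0.046 + 0.039 + 0.066 + 0.058 + 0.062 = 0.271; P(Soil=peat | Yield=vlow) = 0.062/0.271 = 0.2288.
P(Yield=low) = 0.063 + 0.062 + 0.058 + 0.032 + 0.055 = 0.270; P(Soil=peat | Yield=low) = 0.055/0.270 = 0.2037.
Difference = 0.025.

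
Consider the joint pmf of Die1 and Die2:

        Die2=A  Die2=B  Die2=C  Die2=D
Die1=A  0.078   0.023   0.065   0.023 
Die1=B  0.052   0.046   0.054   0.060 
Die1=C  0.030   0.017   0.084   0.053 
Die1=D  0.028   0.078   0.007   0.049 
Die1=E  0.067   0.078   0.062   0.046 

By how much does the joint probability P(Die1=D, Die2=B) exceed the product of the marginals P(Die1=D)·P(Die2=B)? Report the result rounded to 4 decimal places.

P(Die1=D) = 0.028 + 0.078 + 0.007 + 0.049 = 0.162.
P(Die2=B) = 0.023 + 0.046 + 0.017 + 0.078 + 0.078 = 0.242.
P(Die1=D, Die2=B) − P(Die1=D)P(Die2=B) = 0.078 − 0.162×0.242 = 0.0388.

0.0388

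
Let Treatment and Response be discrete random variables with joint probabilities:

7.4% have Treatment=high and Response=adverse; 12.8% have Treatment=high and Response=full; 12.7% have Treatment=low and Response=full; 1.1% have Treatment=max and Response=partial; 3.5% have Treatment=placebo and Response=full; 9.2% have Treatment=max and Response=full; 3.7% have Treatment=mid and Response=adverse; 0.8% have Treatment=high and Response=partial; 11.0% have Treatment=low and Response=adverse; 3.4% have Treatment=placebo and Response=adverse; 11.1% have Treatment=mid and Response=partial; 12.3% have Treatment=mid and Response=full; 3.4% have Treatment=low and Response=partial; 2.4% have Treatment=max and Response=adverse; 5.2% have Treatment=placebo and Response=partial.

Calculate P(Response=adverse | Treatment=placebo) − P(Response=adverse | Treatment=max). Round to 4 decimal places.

0.0920

P(Treatment=placebo) = 0.052 + 0.035 + 0.034 = 0.121; P(Response=adverse | Treatment=placebo) = 0.034/0.121 = 0.28099.
P(Treatment=max) = 0.011 + 0.092 + 0.024 = 0.127; P(Response=adverse | Treatment=max) = 0.024/0.127 = 0.18898.
Difference = 0.0920.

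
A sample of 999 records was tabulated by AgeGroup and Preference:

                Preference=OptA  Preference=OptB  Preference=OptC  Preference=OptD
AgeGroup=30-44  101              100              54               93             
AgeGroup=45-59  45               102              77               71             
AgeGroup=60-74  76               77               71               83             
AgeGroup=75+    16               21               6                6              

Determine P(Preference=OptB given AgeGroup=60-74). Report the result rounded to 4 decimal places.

0.2508

Total with AgeGroup=60-74: 76 + 77 + 71 + 83 = 307.
P(Preference=OptB | AgeGroup=60-74) = 77/307 = 0.2508.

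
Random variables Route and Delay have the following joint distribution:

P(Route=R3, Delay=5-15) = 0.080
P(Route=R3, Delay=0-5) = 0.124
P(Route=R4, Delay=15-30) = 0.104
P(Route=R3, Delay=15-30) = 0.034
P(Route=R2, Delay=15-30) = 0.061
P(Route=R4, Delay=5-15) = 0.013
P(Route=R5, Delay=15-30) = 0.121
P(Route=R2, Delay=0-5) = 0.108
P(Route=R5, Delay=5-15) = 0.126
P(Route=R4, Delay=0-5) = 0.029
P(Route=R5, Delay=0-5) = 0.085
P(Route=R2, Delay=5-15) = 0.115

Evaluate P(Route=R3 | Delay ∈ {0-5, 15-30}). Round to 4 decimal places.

P(Delay=0-5) = 0.108 + 0.124 + 0.029 + 0.085 = 0.346.
P(Delay=15-30) = 0.061 + 0.034 + 0.104 + 0.121 = 0.320.
P(Delay ∈ {0-5, 15-30}) = 0.346 + 0.320 = 0.666; P(Route=R3, Delay ∈ {0-5, 15-30}) = 0.124 + 0.034 = 0.158.
P(Route=R3 | Delay ∈ {0-5, 15-30}) = 0.158/0.666 = 0.2372.

0.2372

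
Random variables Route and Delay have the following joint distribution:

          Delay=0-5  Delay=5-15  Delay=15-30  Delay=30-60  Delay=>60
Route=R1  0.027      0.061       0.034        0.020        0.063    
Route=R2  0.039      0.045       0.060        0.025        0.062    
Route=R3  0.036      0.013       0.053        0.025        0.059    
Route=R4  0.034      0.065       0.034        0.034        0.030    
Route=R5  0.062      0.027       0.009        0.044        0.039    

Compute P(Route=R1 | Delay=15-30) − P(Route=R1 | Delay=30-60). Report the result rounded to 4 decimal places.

0.0438

P(Delay=15-30) = 0.034 + 0.060 + 0.053 + 0.034 + 0.009 = 0.190; P(Route=R1 | Delay=15-30) = 0.034/0.190 = 0.17895.
P(Delay=30-60) = 0.020 + 0.025 + 0.025 + 0.034 + 0.044 = 0.148; P(Route=R1 | Delay=30-60) = 0.020/0.148 = 0.13514.
Difference = 0.0438.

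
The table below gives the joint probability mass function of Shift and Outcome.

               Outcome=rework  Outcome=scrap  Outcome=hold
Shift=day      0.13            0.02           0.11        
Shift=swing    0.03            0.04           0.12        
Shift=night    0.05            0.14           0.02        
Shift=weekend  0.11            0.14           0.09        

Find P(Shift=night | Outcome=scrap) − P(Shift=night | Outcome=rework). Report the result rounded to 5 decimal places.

P(Outcome=scrap) = 0.02 + 0.04 + 0.14 + 0.14 = 0.34; P(Shift=night | Outcome=scrap) = 0.14/0.34 = 0.411765.
P(Outcome=rework) = 0.13 + 0.03 + 0.05 + 0.11 = 0.32; P(Shift=night | Outcome=rework) = 0.05/0.32 = 0.156250.
Difference = 0.25551.

0.25551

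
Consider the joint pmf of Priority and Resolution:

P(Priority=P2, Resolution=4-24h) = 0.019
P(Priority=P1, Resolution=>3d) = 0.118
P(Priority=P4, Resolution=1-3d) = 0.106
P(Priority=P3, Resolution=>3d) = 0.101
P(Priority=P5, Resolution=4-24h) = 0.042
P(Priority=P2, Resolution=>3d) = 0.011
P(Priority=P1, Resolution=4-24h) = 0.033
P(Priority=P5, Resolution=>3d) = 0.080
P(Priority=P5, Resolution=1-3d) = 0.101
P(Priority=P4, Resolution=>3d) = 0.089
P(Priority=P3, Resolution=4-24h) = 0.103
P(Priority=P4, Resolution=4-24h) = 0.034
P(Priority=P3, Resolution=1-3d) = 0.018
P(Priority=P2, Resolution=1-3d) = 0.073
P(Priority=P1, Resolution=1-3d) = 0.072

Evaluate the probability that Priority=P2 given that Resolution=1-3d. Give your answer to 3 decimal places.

P(Resolution=1-3d) = 0.072 + 0.073 + 0.018 + 0.106 + 0.101 = 0.370.
P(Priority=P2 | Resolution=1-3d) = 0.073/0.370 = 0.197.

0.197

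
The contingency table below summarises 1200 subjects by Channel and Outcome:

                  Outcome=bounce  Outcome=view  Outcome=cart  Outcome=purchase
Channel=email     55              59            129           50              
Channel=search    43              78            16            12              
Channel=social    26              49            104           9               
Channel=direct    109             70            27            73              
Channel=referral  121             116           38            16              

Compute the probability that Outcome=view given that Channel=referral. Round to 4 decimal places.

Total with Channel=referral: 121 + 116 + 38 + 16 = 291.
P(Outcome=view | Channel=referral) = 116/291 = 0.3986.

0.3986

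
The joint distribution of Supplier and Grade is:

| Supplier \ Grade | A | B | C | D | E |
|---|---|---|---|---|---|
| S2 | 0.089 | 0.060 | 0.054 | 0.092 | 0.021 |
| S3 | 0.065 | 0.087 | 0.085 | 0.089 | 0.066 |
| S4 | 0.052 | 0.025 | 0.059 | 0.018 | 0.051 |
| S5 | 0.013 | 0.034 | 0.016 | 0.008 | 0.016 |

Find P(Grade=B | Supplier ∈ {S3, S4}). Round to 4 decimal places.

P(Supplier=S3) = 0.065 + 0.087 + 0.085 + 0.089 + 0.066 = 0.392.
P(Supplier=S4) = 0.052 + 0.025 + 0.059 + 0.018 + 0.051 = 0.205.
P(Supplier ∈ {S3, S4}) = 0.392 + 0.205 = 0.597; P(Grade=B, Supplier ∈ {S3, S4}) = 0.087 + 0.025 = 0.112.
P(Grade=B | Supplier ∈ {S3, S4}) = 0.112/0.597 = 0.1876.

0.1876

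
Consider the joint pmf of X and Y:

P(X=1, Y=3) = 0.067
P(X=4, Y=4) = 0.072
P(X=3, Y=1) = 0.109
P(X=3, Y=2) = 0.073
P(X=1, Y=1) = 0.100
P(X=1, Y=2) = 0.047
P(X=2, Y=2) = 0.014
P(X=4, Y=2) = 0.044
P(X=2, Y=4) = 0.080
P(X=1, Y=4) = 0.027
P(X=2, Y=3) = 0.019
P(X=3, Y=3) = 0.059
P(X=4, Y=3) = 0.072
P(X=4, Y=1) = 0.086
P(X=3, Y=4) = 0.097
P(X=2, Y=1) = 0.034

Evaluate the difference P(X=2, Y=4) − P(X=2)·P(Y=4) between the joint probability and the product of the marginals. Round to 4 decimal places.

0.0394

P(X=2) = 0.034 + 0.014 + 0.019 + 0.080 = 0.147.
P(Y=4) = 0.027 + 0.080 + 0.097 + 0.072 = 0.276.
P(X=2, Y=4) − P(X=2)P(Y=4) = 0.080 − 0.147×0.276 = 0.0394.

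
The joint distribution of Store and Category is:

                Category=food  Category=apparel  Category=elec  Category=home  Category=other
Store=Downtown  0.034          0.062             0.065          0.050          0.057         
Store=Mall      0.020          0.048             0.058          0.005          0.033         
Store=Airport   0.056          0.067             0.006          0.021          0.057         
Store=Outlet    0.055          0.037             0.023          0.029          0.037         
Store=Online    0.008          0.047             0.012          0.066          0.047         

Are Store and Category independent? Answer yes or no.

P(Store=Online) = 0.180 and P(Category=home) = 0.171, so their product is 0.03078, but P(Store=Online, Category=home) = 0.066. Since these differ, Store and Category are not independent.

no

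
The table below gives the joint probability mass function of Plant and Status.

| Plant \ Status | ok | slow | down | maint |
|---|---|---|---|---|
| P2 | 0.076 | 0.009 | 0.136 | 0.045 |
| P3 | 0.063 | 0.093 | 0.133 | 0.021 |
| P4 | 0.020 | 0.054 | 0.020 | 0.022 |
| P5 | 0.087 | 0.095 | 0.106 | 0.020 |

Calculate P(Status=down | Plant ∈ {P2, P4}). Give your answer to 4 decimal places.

0.4084

P(Plant=P2) = 0.076 + 0.009 + 0.136 + 0.045 = 0.266.
P(Plant=P4) = 0.020 + 0.054 + 0.020 + 0.022 = 0.116.
P(Plant ∈ {P2, P4}) = 0.266 + 0.116 = 0.382; P(Status=down, Plant ∈ {P2, P4}) = 0.136 + 0.020 = 0.156.
P(Status=down | Plant ∈ {P2, P4}) = 0.156/0.382 = 0.4084.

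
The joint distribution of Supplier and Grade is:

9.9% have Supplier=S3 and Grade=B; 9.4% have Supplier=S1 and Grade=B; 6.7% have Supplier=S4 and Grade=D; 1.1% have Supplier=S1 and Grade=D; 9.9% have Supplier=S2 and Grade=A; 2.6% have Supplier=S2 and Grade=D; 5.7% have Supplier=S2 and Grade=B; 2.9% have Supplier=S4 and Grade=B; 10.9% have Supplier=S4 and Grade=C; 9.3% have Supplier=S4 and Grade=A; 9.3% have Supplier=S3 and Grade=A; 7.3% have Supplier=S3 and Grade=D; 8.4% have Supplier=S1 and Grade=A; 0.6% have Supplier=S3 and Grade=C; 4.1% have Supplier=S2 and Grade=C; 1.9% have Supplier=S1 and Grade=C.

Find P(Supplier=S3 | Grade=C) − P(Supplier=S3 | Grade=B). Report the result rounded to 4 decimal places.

-0.3206

P(Grade=C) = 0.019 + 0.041 + 0.006 + 0.109 = 0.175; P(Supplier=S3 | Grade=C) = 0.006/0.175 = 0.03429.
P(Grade=B) = 0.094 + 0.057 + 0.099 + 0.029 = 0.279; P(Supplier=S3 | Grade=B) = 0.099/0.279 = 0.35484.
Difference = -0.3206.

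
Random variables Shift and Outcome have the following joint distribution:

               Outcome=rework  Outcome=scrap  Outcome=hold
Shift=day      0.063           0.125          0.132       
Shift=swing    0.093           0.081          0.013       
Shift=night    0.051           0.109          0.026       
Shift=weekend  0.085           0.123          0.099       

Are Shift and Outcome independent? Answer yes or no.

P(Shift=day) = 0.320 and P(Outcome=hold) = 0.270, so their product is 0.08640, but P(Shift=day, Outcome=hold) = 0.132. Since these differ, Shift and Outcome are not independent.

no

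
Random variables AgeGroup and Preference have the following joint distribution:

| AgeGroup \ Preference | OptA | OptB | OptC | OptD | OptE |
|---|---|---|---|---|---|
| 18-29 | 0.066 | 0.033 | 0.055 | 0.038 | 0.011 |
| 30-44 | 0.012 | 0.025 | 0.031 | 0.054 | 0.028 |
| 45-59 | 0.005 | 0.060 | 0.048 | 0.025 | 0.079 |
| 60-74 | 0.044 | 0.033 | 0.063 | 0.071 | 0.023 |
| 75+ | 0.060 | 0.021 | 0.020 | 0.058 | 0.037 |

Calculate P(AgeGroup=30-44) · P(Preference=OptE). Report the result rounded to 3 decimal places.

0.027

P(AgeGroup=30-44) = 0.012 + 0.025 + 0.031 + 0.054 + 0.028 = 0.150.
P(Preference=OptE) = 0.011 + 0.028 + 0.079 + 0.023 + 0.037 = 0.178.
Product: 0.150 × 0.178 = 0.027.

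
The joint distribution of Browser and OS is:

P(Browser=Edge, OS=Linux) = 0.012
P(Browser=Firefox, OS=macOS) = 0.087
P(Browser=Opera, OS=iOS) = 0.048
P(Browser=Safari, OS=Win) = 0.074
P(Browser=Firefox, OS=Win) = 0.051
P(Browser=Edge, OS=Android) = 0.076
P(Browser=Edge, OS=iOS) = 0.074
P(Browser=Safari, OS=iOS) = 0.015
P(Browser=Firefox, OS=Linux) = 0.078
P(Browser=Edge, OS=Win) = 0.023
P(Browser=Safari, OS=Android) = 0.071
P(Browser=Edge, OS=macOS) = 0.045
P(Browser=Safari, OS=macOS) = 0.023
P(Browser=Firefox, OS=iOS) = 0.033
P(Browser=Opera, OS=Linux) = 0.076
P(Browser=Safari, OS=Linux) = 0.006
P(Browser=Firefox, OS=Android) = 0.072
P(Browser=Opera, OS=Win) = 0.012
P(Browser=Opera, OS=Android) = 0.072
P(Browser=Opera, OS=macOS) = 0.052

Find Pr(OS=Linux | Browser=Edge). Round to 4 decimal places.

P(Browser=Edge) = 0.023 + 0.045 + 0.012 + 0.074 + 0.076 = 0.230.
P(OS=Linux | Browser=Edge) = 0.012/0.230 = 0.0522.

0.0522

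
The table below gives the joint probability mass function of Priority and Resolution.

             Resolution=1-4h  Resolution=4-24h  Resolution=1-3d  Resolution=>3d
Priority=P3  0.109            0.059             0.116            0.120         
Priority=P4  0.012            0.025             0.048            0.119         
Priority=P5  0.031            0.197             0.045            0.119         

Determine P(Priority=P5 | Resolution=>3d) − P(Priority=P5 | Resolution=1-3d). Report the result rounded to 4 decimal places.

P(Resolution=>3d) = 0.120 + 0.119 + 0.119 = 0.358; P(Priority=P5 | Resolution=>3d) = 0.119/0.358 = 0.33240.
P(Resolution=1-3d) = 0.116 + 0.048 + 0.045 = 0.209; P(Priority=P5 | Resolution=1-3d) = 0.045/0.209 = 0.21531.
Difference = 0.1171.

0.1171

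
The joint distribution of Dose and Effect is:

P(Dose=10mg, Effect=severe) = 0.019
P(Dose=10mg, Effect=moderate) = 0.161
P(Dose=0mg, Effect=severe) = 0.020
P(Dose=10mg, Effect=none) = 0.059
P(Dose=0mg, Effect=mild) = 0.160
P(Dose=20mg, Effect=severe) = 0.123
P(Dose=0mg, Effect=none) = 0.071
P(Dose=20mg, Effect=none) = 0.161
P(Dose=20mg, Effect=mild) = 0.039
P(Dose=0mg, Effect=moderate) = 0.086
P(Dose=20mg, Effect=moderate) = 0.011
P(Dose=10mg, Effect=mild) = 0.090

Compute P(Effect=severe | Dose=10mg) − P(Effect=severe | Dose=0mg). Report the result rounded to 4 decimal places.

-0.0016

P(Dose=10mg) = 0.059 + 0.090 + 0.161 + 0.019 = 0.329; P(Effect=severe | Dose=10mg) = 0.019/0.329 = 0.05775.
P(Dose=0mg) = 0.071 + 0.160 + 0.086 + 0.020 = 0.337; P(Effect=severe | Dose=0mg) = 0.020/0.337 = 0.05935.
Difference = -0.0016.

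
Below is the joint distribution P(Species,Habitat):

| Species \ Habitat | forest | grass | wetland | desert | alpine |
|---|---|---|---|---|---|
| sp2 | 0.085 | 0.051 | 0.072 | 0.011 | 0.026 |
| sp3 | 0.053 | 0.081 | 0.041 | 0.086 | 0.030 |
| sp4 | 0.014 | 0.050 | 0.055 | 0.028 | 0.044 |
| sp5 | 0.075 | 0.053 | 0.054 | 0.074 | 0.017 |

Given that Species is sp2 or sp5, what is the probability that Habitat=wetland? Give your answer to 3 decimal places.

P(Species=sp2) = 0.085 + 0.051 + 0.072 + 0.011 + 0.026 = 0.245.
P(Species=sp5) = 0.075 + 0.053 + 0.054 + 0.074 + 0.017 = 0.273.
P(Species ∈ {sp2, sp5}) = 0.245 + 0.273 = 0.518; P(Habitat=wetland, Species ∈ {sp2, sp5}) = 0.072 + 0.054 = 0.126.
P(Habitat=wetland | Species ∈ {sp2, sp5}) = 0.126/0.518 = 0.243.

0.243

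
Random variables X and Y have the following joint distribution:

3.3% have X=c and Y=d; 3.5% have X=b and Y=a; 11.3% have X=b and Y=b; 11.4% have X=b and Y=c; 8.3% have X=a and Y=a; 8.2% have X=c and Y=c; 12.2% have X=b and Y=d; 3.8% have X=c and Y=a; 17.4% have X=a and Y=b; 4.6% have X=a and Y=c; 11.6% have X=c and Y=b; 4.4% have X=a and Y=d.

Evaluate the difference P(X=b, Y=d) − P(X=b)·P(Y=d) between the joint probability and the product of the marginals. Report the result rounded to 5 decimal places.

0.04558

P(X=b) = 0.035 + 0.113 + 0.114 + 0.122 = 0.384.
P(Y=d) = 0.044 + 0.122 + 0.033 = 0.199.
P(X=b, Y=d) − P(X=b)P(Y=d) = 0.122 − 0.384×0.199 = 0.04558.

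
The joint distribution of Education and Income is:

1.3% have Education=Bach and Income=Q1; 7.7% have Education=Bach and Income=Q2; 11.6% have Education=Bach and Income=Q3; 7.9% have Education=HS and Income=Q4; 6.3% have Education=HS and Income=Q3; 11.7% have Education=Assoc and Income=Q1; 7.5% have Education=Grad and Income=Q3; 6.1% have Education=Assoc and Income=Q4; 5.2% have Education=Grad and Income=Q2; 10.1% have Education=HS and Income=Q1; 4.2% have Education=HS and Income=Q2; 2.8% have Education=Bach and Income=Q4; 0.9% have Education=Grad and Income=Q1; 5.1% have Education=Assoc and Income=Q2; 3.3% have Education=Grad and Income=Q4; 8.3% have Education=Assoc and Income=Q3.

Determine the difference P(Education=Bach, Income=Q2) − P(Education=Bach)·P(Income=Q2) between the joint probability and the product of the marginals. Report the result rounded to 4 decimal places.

0.0251

P(Education=Bach) = 0.013 + 0.077 + 0.116 + 0.028 = 0.234.
P(Income=Q2) = 0.042 + 0.051 + 0.077 + 0.052 = 0.222.
P(Education=Bach, Income=Q2) − P(Education=Bach)P(Income=Q2) = 0.077 − 0.234×0.222 = 0.0251.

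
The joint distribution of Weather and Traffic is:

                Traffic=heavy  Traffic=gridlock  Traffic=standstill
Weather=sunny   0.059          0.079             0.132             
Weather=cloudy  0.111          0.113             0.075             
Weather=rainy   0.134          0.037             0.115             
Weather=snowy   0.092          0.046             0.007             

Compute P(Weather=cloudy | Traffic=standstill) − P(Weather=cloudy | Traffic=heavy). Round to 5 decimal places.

-0.05234

P(Traffic=standstill) = 0.132 + 0.075 + 0.115 + 0.007 = 0.329; P(Weather=cloudy | Traffic=standstill) = 0.075/0.329 = 0.227964.
P(Traffic=heavy) = 0.059 + 0.111 + 0.134 + 0.092 = 0.396; P(Weather=cloudy | Traffic=heavy) = 0.111/0.396 = 0.280303.
Difference = -0.05234.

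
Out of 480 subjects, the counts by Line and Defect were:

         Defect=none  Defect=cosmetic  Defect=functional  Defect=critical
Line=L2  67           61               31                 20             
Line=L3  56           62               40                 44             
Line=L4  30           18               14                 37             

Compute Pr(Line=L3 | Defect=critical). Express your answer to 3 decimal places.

Total with Defect=critical: 20 + 44 + 37 = 101.
P(Line=L3 | Defect=critical) = 44/101 = 0.436.

0.436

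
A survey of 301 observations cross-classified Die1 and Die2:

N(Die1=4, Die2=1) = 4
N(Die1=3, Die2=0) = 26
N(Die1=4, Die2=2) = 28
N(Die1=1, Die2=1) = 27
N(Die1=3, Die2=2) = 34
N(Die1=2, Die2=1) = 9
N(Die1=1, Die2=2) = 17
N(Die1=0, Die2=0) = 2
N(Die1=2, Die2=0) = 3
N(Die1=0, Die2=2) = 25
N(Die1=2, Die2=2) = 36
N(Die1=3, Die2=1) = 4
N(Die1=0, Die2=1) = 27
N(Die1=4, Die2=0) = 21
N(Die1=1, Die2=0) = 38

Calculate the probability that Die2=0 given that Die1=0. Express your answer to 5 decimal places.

0.03704

Total with Die1=0: 2 + 27 + 25 = 54.
P(Die2=0 | Die1=0) = 2/54 = 0.03704.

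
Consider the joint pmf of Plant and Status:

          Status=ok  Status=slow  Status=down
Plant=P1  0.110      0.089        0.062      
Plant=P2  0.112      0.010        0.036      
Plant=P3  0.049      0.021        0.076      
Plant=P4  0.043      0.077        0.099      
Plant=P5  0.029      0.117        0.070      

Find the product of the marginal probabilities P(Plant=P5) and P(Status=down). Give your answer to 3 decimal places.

P(Plant=P5) = 0.029 + 0.117 + 0.070 = 0.216.
P(Status=down) = 0.062 + 0.036 + 0.076 + 0.099 + 0.070 = 0.343.
Product: 0.216 × 0.343 = 0.074.

0.074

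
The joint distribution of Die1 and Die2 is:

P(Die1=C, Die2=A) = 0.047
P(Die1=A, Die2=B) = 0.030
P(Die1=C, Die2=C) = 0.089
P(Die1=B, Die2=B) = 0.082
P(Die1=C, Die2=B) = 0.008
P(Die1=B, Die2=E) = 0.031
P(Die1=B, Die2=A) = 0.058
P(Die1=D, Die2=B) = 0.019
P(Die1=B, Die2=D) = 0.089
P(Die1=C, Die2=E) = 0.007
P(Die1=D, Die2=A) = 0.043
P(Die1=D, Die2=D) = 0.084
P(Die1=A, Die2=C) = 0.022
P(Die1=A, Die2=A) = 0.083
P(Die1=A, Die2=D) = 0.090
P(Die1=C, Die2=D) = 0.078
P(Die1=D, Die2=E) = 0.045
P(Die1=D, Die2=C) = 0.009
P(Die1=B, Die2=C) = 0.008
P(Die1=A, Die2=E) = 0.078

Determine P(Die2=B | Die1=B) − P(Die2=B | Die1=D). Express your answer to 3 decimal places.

0.211

P(Die1=B) = 0.058 + 0.082 + 0.008 + 0.089 + 0.031 = 0.268; P(Die2=B | Die1=B) = 0.082/0.268 = 0.3060.
P(Die1=D) = 0.043 + 0.019 + 0.009 + 0.084 + 0.045 = 0.200; P(Die2=B | Die1=D) = 0.019/0.200 = 0.0950.
Difference = 0.211.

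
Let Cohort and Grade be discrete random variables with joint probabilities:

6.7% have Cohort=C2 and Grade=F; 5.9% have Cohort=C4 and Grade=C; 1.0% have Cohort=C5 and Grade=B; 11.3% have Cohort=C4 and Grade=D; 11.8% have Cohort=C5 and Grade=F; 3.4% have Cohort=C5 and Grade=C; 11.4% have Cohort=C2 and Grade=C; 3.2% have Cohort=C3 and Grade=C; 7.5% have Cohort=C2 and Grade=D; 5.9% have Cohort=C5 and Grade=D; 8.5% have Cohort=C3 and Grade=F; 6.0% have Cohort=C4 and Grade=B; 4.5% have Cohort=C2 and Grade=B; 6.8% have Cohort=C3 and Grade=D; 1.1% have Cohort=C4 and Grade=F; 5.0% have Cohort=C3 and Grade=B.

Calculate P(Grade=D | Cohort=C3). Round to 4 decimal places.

P(Cohort=C3) = 0.050 + 0.032 + 0.068 + 0.085 = 0.235.
P(Grade=D | Cohort=C3) = 0.068/0.235 = 0.2894.

0.2894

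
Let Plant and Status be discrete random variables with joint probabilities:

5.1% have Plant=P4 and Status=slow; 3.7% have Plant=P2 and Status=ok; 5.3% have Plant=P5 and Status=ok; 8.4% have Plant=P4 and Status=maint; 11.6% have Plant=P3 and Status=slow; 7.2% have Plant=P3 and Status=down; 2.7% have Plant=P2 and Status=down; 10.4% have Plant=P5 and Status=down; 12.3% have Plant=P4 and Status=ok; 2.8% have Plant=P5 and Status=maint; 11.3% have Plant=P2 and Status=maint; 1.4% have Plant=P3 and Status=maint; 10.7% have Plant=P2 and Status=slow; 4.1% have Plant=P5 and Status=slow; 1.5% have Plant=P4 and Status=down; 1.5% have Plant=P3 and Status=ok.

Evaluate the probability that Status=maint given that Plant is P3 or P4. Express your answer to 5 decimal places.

P(Plant=P3) = 0.015 + 0.116 + 0.072 + 0.014 = 0.217.
P(Plant=P4) = 0.123 + 0.051 + 0.015 + 0.084 = 0.273.
P(Plant ∈ {P3, P4}) = 0.217 + 0.273 = 0.490; P(Status=maint, Plant ∈ {P3, P4}) = 0.014 + 0.084 = 0.098.
P(Status=maint | Plant ∈ {P3, P4}) = 0.098/0.490 = 0.20000.

0.20000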